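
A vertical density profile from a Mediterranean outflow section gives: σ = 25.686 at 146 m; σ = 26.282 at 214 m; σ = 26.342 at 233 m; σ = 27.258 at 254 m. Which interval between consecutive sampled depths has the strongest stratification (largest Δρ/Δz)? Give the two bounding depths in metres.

Compute the density gradient over each adjacent pair:
  146–214 m: Δρ/Δz = 0.596/68 = 8.8 × 10⁻³ kg m⁻⁴
  214–233 m: Δρ/Δz = 0.060/19 = 3.2 × 10⁻³ kg m⁻⁴
  233–254 m: Δρ/Δz = 0.916/21 = 0.044 kg m⁻⁴
The largest gradient is in the 233–254 m interval — the pycnocline.

233–254 m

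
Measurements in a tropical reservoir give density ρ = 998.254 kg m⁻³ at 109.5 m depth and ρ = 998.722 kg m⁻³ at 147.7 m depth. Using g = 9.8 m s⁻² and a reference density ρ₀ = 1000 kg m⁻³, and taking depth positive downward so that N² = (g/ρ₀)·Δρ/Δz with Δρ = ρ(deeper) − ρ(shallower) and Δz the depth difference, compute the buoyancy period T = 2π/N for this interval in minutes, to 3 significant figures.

9.56 min

Δρ = 998.722 − 998.254 = 0.468 kg m⁻³ over Δz = 147.7 − 109.5 = 38.2 m.
N² = (9.8/1000) × (0.468/38.2) = 1.2006 × 10⁻⁴ s⁻².
N = √(1.2006 × 10⁻⁴) = 0.010957 rad s⁻¹, so T = 2π/N = 573.44 s = 9.5573 min ≈ 9.56 min.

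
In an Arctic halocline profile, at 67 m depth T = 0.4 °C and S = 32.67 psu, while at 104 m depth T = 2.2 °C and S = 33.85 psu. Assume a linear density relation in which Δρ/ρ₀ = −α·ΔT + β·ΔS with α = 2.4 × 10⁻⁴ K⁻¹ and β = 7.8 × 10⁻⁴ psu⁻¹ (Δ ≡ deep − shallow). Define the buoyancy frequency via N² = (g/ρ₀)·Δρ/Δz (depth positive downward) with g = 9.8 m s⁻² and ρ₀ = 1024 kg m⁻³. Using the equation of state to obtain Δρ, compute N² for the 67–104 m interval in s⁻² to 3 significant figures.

1.29 × 10⁻⁴ s⁻²

ΔT = +1.8 K, ΔS = +1.18 psu (deep − shallow).
Δρ/ρ₀ = −αΔT + βΔS = -4.32 × 10⁻⁴ + 9.204 × 10⁻⁴ = 4.884 × 10⁻⁴, so Δρ ≈ 0.5001 kg m⁻³.
N² = (g/ρ₀)·Δρ/Δz = g·(Δρ/ρ₀)/Δz = 9.8 × 4.884 × 10⁻⁴ / 37 = 1.2936 × 10⁻⁴ s⁻² ≈ 1.29 × 10⁻⁴ s⁻².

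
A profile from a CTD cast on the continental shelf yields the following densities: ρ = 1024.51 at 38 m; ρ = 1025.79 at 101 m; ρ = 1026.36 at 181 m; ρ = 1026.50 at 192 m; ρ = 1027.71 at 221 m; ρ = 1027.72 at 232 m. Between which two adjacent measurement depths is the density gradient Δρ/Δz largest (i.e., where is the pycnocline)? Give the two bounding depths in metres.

Compute the density gradient over each adjacent pair:
  38–101 m: Δρ/Δz = 1.28/63 = 0.020 kg m⁻⁴
  101–181 m: Δρ/Δz = 0.57/80 = 7.1 × 10⁻³ kg m⁻⁴
  181–192 m: Δρ/Δz = 0.14/11 = 0.013 kg m⁻⁴
  192–221 m: Δρ/Δz = 1.21/29 = 0.042 kg m⁻⁴
  221–232 m: Δρ/Δz = 0.01/11 = 9.1 × 10⁻⁴ kg m⁻⁴
The largest gradient is in the 192–221 m interval — the pycnocline.

192–221 m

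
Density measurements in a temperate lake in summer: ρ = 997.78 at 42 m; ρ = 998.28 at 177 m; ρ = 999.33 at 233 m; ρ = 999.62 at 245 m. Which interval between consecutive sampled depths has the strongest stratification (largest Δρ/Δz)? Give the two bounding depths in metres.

233–245 m

Compute the density gradient over each adjacent pair:
  42–177 m: Δρ/Δz = 0.50/135 = 3.7 × 10⁻³ kg m⁻⁴
  177–233 m: Δρ/Δz = 1.05/56 = 0.019 kg m⁻⁴
  233–245 m: Δρ/Δz = 0.29/12 = 0.024 kg m⁻⁴
The largest gradient is in the 233–245 m interval — the pycnocline.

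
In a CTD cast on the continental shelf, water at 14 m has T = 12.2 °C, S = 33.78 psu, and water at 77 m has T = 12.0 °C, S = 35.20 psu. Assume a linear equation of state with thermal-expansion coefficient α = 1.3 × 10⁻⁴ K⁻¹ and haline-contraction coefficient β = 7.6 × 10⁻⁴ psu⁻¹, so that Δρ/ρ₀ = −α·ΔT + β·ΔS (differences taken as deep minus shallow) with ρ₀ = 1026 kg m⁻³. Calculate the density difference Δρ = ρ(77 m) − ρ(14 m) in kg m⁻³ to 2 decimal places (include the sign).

ΔT = -0.2 K, ΔS = +1.42 psu (deep − shallow).
Δρ/ρ₀ = −(1.3 × 10⁻⁴)(-0.2) + (7.6 × 10⁻⁴)(+1.42) = 1.1052 × 10⁻³.
Δρ = 1026 × (1.1052 × 10⁻³) = +1.13 kg m⁻³.
Positive Δρ: denser below, stable.

+1.13 kg m⁻³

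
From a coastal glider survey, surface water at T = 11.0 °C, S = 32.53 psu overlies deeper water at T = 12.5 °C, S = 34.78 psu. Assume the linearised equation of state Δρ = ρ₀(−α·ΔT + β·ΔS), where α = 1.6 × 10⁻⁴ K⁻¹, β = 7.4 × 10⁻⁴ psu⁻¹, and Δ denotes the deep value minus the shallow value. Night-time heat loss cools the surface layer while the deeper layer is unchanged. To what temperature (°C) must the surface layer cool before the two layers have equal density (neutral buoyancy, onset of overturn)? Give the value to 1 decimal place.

Neutral buoyancy requires Δρ = 0, i.e. −α(T_deep − T_surf′) + β(S_deep − S_surf) = 0.
T_surf′ = T_deep − (β/α)·ΔS = 12.5 − (7.4 × 10⁻⁴/1.6 × 10⁻⁴)·(+2.25) = 2.094 °C.
Cooling required: 11.0 − (2.094) = 8.906 °C.

2.1 °C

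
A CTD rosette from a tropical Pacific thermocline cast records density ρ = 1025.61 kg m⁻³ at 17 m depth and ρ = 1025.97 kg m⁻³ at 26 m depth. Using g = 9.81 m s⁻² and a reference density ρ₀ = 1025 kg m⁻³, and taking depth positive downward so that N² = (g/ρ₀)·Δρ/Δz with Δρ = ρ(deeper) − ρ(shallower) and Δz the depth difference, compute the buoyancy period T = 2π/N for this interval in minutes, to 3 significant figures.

Δρ = 1025.97 − 1025.61 = 0.36 kg m⁻³ over Δz = 26 − 17 = 9 m.
N² = (9.81/1025) × (0.36/9) = 3.8283 × 10⁻⁴ s⁻².
N = √(3.8283 × 10⁻⁴) = 0.019566 rad s⁻¹, so T = 2π/N = 321.13 s = 5.3522 min ≈ 5.35 min.
A positive N² confirms static stability across the interval.

5.35 min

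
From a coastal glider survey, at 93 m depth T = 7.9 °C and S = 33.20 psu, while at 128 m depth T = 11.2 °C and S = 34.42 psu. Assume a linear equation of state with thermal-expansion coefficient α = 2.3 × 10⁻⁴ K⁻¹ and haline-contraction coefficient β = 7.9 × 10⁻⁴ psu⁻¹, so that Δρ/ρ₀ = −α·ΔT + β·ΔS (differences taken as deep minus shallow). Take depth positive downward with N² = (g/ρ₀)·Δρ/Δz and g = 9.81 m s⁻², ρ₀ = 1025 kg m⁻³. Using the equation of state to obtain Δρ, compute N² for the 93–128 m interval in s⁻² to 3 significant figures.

ΔT = +3.3 K, ΔS = +1.22 psu (deep − shallow).
Δρ/ρ₀ = −αΔT + βΔS = -7.59 × 10⁻⁴ + 9.638 × 10⁻⁴ = 2.048 × 10⁻⁴, so Δρ ≈ 0.2099 kg m⁻³.
N² = (g/ρ₀)·Δρ/Δz = g·(Δρ/ρ₀)/Δz = 9.81 × 2.048 × 10⁻⁴ / 35 = 5.7403 × 10⁻⁵ s⁻² ≈ 5.74 × 10⁻⁵ s⁻².

5.74 × 10⁻⁵ s⁻²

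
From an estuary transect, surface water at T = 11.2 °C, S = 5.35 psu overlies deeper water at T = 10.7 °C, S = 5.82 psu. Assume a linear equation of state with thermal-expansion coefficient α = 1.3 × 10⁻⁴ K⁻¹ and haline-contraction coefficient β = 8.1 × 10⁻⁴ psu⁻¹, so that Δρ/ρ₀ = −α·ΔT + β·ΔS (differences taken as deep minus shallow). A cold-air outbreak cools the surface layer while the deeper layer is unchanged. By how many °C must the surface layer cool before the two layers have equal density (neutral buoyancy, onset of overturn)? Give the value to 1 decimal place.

3.4 °C

Neutral buoyancy requires Δρ = 0, i.e. −α(T_deep − T_surf′) + β(S_deep − S_surf) = 0.
T_surf′ = T_deep − (β/α)·ΔS = 10.7 − (8.1 × 10⁻⁴/1.3 × 10⁻⁴)·(+0.47) = 7.772 °C.
Cooling required: 11.2 − (7.772) = 3.428 °C.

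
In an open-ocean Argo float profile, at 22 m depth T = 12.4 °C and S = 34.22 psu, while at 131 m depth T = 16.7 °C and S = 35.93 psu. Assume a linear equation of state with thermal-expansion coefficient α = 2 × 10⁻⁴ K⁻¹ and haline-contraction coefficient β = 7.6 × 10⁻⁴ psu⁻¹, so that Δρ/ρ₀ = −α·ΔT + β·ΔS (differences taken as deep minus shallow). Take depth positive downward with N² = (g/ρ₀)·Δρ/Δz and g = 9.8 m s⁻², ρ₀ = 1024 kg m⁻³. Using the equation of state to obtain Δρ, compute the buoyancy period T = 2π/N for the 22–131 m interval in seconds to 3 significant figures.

999 s

ΔT = +4.3 K, ΔS = +1.71 psu (deep − shallow).
Δρ/ρ₀ = −αΔT + βΔS = -8.60 × 10⁻⁴ + 1.2996 × 10⁻³ = 4.396 × 10⁻⁴, so Δρ ≈ 0.4502 kg m⁻³.
N² = (g/ρ₀)·Δρ/Δz = g·(Δρ/ρ₀)/Δz = 9.8 × 4.396 × 10⁻⁴ / 109 = 3.9524 × 10⁻⁵ s⁻².
N = √(3.9524 × 10⁻⁵) = 6.2868 × 10⁻³ rad s⁻¹ → T = 2π/N = 999.43 s ≈ 999 s.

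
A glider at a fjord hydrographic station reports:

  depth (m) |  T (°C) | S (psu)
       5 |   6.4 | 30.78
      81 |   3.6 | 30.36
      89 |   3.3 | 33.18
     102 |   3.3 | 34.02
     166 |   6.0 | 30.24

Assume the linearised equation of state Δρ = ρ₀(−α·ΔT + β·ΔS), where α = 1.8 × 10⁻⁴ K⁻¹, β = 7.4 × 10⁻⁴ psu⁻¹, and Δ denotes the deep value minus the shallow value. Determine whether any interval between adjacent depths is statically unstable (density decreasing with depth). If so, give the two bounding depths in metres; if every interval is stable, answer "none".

Evaluate Δρ/ρ₀ = −αΔT + βΔS across each adjacent pair:
  5–81 m: −αΔT+βΔS = −(1.8 × 10⁻⁴)(-2.8)+(7.4 × 10⁻⁴)(-0.42) = 1.9 × 10⁻⁴ → stable
  81–89 m: −αΔT+βΔS = −(1.8 × 10⁻⁴)(-0.3)+(7.4 × 10⁻⁴)(+2.82) = 2.1 × 10⁻³ → stable
  89–102 m: −αΔT+βΔS = −(1.8 × 10⁻⁴)(+0.0)+(7.4 × 10⁻⁴)(+0.84) = 6.2 × 10⁻⁴ → stable
  102–166 m: −αΔT+βΔS = −(1.8 × 10⁻⁴)(+2.7)+(7.4 × 10⁻⁴)(-3.78) = -3.3 × 10⁻³ → UNSTABLE
The 102–166 m interval has Δρ < 0: lighter water underlies denser water.

102–166 m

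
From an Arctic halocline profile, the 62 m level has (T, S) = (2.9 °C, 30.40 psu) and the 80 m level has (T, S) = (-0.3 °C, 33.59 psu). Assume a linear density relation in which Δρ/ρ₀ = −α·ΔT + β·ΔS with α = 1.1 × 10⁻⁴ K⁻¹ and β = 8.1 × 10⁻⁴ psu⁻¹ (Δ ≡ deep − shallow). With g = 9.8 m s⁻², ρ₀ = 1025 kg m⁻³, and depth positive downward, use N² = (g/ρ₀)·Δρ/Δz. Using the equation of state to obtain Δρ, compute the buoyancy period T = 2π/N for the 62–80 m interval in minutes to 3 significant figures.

2.62 min

ΔT = -3.2 K, ΔS = +3.19 psu (deep − shallow).
Δρ/ρ₀ = −αΔT + βΔS = 3.52 × 10⁻⁴ + 2.5839 × 10⁻³ = 2.9359 × 10⁻³, so Δρ ≈ 3.009 kg m⁻³.
N² = (g/ρ₀)·Δρ/Δz = g·(Δρ/ρ₀)/Δz = 9.8 × 2.9359 × 10⁻³ / 18 = 1.5984 × 10⁻³ s⁻².
N = √(1.5984 × 10⁻³) = 0.039980 rad s⁻¹ → T = 2π/N = 157.16 s = 2.6193 min ≈ 2.62 min.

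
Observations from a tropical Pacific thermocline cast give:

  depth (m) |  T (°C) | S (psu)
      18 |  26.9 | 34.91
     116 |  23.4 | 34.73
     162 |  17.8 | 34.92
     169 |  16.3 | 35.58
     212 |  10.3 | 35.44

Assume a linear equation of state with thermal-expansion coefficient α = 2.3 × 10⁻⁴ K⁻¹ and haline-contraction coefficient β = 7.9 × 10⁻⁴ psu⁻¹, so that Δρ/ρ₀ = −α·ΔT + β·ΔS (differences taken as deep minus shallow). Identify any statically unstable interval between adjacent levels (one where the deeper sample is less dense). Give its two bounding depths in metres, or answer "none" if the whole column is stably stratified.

none

Evaluate Δρ/ρ₀ = −αΔT + βΔS across each adjacent pair:
  18–116 m: −αΔT+βΔS = −(2.3 × 10⁻⁴)(-3.5)+(7.9 × 10⁻⁴)(-0.18) = 6.6 × 10⁻⁴ → stable
  116–162 m: −αΔT+βΔS = −(2.3 × 10⁻⁴)(-5.6)+(7.9 × 10⁻⁴)(+0.19) = 1.4 × 10⁻³ → stable
  162–169 m: −αΔT+βΔS = −(2.3 × 10⁻⁴)(-1.5)+(7.9 × 10⁻⁴)(+0.66) = 8.7 × 10⁻⁴ → stable
  169–212 m: −αΔT+βΔS = −(2.3 × 10⁻⁴)(-6.0)+(7.9 × 10⁻⁴)(-0.14) = 1.3 × 10⁻³ → stable
Every interval has Δρ > 0: the column is stably stratified throughout.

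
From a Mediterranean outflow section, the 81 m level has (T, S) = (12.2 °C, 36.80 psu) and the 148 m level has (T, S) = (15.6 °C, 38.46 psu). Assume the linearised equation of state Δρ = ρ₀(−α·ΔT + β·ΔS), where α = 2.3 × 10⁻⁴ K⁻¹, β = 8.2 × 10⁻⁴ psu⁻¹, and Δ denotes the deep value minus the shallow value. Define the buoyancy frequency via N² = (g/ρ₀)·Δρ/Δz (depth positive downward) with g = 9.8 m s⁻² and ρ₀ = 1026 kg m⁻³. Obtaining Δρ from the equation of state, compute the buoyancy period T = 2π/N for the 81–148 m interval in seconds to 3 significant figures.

683 s

ΔT = +3.4 K, ΔS = +1.66 psu (deep − shallow).
Δρ/ρ₀ = −αΔT + βΔS = -7.82 × 10⁻⁴ + 1.3612 × 10⁻³ = 5.792 × 10⁻⁴, so Δρ ≈ 0.5943 kg m⁻³.
N² = (g/ρ₀)·Δρ/Δz = g·(Δρ/ρ₀)/Δz = 9.8 × 5.792 × 10⁻⁴ / 67 = 8.4719 × 10⁻⁵ s⁻².
N = √(8.4719 × 10⁻⁵) = 9.2043 × 10⁻³ rad s⁻¹ → T = 2π/N = 682.64 s ≈ 683 s.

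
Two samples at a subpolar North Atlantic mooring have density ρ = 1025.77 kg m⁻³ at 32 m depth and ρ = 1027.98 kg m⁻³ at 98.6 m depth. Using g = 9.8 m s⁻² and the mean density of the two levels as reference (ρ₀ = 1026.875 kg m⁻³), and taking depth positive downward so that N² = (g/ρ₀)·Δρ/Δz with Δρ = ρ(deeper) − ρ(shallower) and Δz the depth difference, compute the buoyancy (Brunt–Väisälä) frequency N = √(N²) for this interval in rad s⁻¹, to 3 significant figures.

Δρ = 1027.98 − 1025.77 = 2.21 kg m⁻³ over Δz = 98.6 − 32 = 66.6 m.
N² = (9.8/1026.875) × (2.21/66.6) = 3.1668 × 10⁻⁴ s⁻².
N = √(3.1668 × 10⁻⁴) = 0.017796 rad s⁻¹ ≈ 0.0178 rad s⁻¹.

0.0178 rad s⁻¹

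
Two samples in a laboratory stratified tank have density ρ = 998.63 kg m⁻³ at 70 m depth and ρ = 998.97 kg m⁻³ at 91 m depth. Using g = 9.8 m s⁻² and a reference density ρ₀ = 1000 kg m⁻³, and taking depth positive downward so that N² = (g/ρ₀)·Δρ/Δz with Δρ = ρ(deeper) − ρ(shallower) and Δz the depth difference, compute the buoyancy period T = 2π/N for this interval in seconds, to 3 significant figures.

499 s

Δρ = 998.97 − 998.63 = 0.34 kg m⁻³ over Δz = 91 − 70 = 21 m.
N² = (9.8/1000) × (0.34/21) = 1.5867 × 10⁻⁴ s⁻².
N = √(1.5867 × 10⁻⁴) = 0.012596 rad s⁻¹, so T = 2π/N = 498.82 s ≈ 499 s.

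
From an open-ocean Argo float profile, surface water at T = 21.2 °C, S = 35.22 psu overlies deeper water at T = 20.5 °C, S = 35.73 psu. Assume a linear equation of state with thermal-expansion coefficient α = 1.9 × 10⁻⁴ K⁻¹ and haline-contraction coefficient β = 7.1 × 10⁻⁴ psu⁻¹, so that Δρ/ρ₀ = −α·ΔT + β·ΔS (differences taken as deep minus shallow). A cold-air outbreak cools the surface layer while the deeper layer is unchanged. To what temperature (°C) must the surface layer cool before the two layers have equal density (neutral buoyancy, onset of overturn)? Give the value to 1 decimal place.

18.6 °C

Neutral buoyancy requires Δρ = 0, i.e. −α(T_deep − T_surf′) + β(S_deep − S_surf) = 0.
T_surf′ = T_deep − (β/α)·ΔS = 20.5 − (7.1 × 10⁻⁴/1.9 × 10⁻⁴)·(+0.51) = 18.594 °C.
Cooling required: 21.2 − (18.594) = 2.606 °C.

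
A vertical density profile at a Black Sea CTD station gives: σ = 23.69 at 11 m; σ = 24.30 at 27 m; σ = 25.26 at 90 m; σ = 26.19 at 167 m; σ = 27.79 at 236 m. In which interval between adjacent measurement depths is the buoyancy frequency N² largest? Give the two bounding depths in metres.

Compute the density gradient over each adjacent pair:
  11–27 m: Δρ/Δz = 0.61/16 = 0.038 kg m⁻⁴
  27–90 m: Δρ/Δz = 0.96/63 = 0.015 kg m⁻⁴
  90–167 m: Δρ/Δz = 0.93/77 = 0.012 kg m⁻⁴
  167–236 m: Δρ/Δz = 1.60/69 = 0.023 kg m⁻⁴
The largest gradient is in the 11–27 m interval — the pycnocline.

11–27 m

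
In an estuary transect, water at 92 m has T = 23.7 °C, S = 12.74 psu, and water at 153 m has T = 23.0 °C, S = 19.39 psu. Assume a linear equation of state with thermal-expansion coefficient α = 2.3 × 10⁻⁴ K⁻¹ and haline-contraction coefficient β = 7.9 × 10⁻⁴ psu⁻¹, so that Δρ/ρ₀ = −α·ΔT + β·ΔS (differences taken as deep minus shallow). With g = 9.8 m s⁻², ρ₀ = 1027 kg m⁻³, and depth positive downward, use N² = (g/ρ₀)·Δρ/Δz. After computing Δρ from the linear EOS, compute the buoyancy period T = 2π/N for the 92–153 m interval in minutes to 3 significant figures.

ΔT = -0.7 K, ΔS = +6.65 psu (deep − shallow).
Δρ/ρ₀ = −αΔT + βΔS = 1.61 × 10⁻⁴ + 5.2535 × 10⁻³ = 5.4145 × 10⁻³, so Δρ ≈ 5.561 kg m⁻³.
N² = (g/ρ₀)·Δρ/Δz = g·(Δρ/ρ₀)/Δz = 9.8 × 5.4145 × 10⁻³ / 61 = 8.6987 × 10⁻⁴ s⁻².
N = √(8.6987 × 10⁻⁴) = 0.029494 rad s⁻¹ → T = 2π/N = 213.03 s = 3.5505 min ≈ 3.55 min.

3.55 min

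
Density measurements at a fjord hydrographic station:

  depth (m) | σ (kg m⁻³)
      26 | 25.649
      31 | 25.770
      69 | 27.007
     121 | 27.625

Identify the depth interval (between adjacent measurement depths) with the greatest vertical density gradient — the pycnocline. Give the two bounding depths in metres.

Compute the density gradient over each adjacent pair:
  26–31 m: Δρ/Δz = 0.121/5 = 0.024 kg m⁻⁴
  31–69 m: Δρ/Δz = 1.237/38 = 0.033 kg m⁻⁴
  69–121 m: Δρ/Δz = 0.618/52 = 0.012 kg m⁻⁴
The largest gradient is in the 31–69 m interval — the pycnocline.

31–69 m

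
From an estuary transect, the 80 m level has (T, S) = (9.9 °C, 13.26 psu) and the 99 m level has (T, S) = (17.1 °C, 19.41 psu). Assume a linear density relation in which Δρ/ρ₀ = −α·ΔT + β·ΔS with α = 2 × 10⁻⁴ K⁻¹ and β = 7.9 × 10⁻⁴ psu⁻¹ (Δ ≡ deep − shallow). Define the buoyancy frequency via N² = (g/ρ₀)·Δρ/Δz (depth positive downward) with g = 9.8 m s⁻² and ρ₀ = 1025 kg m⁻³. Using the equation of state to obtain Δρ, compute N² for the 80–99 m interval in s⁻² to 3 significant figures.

1.76 × 10⁻³ s⁻²

ΔT = +7.2 K, ΔS = +6.15 psu (deep − shallow).
Δρ/ρ₀ = −αΔT + βΔS = -1.44 × 10⁻³ + 4.8585 × 10⁻³ = 3.4185 × 10⁻³, so Δρ ≈ 3.504 kg m⁻³.
N² = (g/ρ₀)·Δρ/Δz = g·(Δρ/ρ₀)/Δz = 9.8 × 3.4185 × 10⁻³ / 19 = 1.7632 × 10⁻³ s⁻² ≈ 1.76 × 10⁻³ s⁻².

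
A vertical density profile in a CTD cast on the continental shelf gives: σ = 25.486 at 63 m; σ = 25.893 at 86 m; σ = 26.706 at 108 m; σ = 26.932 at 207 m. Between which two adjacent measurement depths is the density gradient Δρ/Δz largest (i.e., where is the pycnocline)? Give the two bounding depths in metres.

Compute the density gradient over each adjacent pair:
  63–86 m: Δρ/Δz = 0.407/23 = 0.018 kg m⁻⁴
  86–108 m: Δρ/Δz = 0.813/22 = 0.037 kg m⁻⁴
  108–207 m: Δρ/Δz = 0.226/99 = 2.3 × 10⁻³ kg m⁻⁴
The largest gradient is in the 86–108 m interval — the pycnocline.

86–108 m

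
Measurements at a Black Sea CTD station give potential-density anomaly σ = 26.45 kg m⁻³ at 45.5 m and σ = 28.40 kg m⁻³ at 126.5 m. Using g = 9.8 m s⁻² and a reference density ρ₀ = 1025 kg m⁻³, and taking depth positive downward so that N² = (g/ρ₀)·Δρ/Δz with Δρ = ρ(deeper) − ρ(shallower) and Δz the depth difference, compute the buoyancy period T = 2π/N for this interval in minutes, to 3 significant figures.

Δρ = 1028.40 − 1026.45 = 1.95 kg m⁻³ over Δz = 126.5 − 45.5 = 81 m.
N² = (9.8/1025) × (1.95/81) = 2.3017 × 10⁻⁴ s⁻².
N = √(2.3017 × 10⁻⁴) = 0.015171 rad s⁻¹, so T = 2π/N = 414.16 s = 6.9027 min ≈ 6.90 min.

6.90 min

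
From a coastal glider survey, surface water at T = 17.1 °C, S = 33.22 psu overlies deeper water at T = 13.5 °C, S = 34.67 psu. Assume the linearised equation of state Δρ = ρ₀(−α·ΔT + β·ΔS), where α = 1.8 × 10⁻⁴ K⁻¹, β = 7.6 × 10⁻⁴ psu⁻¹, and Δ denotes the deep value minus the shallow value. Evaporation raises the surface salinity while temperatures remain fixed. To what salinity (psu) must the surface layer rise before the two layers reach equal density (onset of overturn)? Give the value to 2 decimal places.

Neutral buoyancy requires −α(T_deep − T_surf) + β(S_deep − S_surf′) = 0.
S_surf′ = S_deep − (α/β)·ΔT = 34.67 − (1.8 × 10⁻⁴/7.6 × 10⁻⁴)·(-3.6) = 35.5226 psu.
Increase required: 35.5226 − 33.22 = 2.3026 psu.

35.52 psu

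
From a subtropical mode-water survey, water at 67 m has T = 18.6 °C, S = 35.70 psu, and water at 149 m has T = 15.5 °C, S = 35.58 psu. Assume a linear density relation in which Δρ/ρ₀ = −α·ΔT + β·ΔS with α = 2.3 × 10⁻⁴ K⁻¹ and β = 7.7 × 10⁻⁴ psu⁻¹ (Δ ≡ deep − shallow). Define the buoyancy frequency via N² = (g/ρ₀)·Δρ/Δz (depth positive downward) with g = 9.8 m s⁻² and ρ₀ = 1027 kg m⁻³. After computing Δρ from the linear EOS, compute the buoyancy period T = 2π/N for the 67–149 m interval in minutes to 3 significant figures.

ΔT = -3.1 K, ΔS = -0.12 psu (deep − shallow).
Δρ/ρ₀ = −αΔT + βΔS = 7.13 × 10⁻⁴ − 9.24 × 10⁻⁵ = 6.206 × 10⁻⁴, so Δρ ≈ 0.6374 kg m⁻³.
N² = (g/ρ₀)·Δρ/Δz = g·(Δρ/ρ₀)/Δz = 9.8 × 6.206 × 10⁻⁴ / 82 = 7.4169 × 10⁻⁵ s⁻².
N = √(7.4169 × 10⁻⁵) = 8.6121 × 10⁻³ rad s⁻¹ → T = 2π/N = 729.58 s = 12.160 min ≈ 12.2 min.

12.2 min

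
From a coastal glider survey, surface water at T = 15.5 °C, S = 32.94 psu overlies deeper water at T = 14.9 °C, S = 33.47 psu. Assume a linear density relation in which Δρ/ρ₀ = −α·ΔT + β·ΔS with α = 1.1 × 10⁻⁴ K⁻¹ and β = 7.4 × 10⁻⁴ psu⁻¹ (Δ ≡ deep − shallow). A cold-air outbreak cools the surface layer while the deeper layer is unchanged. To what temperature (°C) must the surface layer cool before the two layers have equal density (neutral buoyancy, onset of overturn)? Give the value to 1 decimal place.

11.3 °C

Neutral buoyancy requires Δρ = 0, i.e. −α(T_deep − T_surf′) + β(S_deep − S_surf) = 0.
T_surf′ = T_deep − (β/α)·ΔS = 14.9 − (7.4 × 10⁻⁴/1.1 × 10⁻⁴)·(+0.53) = 11.335 °C.
Cooling required: 15.5 − (11.335) = 4.165 °C.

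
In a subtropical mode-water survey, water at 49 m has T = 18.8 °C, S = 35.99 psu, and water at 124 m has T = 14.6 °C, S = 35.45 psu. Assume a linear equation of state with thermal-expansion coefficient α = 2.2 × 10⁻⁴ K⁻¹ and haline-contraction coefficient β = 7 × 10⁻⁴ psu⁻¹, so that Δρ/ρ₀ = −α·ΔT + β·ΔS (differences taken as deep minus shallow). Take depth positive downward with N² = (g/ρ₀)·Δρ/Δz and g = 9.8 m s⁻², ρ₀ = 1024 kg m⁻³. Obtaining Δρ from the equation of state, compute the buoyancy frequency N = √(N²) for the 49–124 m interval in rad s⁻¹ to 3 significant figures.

ΔT = -4.2 K, ΔS = -0.54 psu (deep − shallow).
Δρ/ρ₀ = −αΔT + βΔS = 9.24 × 10⁻⁴ − 3.78 × 10⁻⁴ = 5.46 × 10⁻⁴, so Δρ ≈ 0.5591 kg m⁻³.
N² = (g/ρ₀)·Δρ/Δz = g·(Δρ/ρ₀)/Δz = 9.8 × 5.46 × 10⁻⁴ / 75 = 7.1344 × 10⁻⁵ s⁻².
N = √(7.1344 × 10⁻⁵) = 8.4465 × 10⁻³ rad s⁻¹ ≈ 8.45 × 10⁻³ rad s⁻¹.

8.45 × 10⁻³ rad s⁻¹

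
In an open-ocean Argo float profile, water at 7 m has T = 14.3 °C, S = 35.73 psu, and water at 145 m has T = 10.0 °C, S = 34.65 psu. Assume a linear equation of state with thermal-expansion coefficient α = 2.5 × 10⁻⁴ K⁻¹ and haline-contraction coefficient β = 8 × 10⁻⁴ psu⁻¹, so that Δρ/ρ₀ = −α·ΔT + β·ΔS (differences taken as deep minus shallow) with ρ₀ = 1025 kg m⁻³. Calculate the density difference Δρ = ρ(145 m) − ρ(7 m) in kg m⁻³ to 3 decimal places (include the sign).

ΔT = -4.3 K, ΔS = -1.08 psu (deep − shallow).
Δρ/ρ₀ = −(2.5 × 10⁻⁴)(-4.3) + (8 × 10⁻⁴)(-1.08) = 2.11 × 10⁻⁴.
Δρ = 1025 × (2.11 × 10⁻⁴) = +0.216 kg m⁻³.
Positive Δρ: denser below, stable.

+0.216 kg m⁻³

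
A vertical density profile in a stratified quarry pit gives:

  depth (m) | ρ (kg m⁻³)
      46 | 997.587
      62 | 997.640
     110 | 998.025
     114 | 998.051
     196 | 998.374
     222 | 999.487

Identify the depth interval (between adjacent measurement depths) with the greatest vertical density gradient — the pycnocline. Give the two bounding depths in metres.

Compute the density gradient over each adjacent pair:
  46–62 m: Δρ/Δz = 0.053/16 = 3.3 × 10⁻³ kg m⁻⁴
  62–110 m: Δρ/Δz = 0.385/48 = 8.0 × 10⁻³ kg m⁻⁴
  110–114 m: Δρ/Δz = 0.026/4 = 6.5 × 10⁻³ kg m⁻⁴
  114–196 m: Δρ/Δz = 0.323/82 = 3.9 × 10⁻³ kg m⁻⁴
  196–222 m: Δρ/Δz = 1.113/26 = 0.043 kg m⁻⁴
The largest gradient is in the 196–222 m interval — the pycnocline.

196–222 m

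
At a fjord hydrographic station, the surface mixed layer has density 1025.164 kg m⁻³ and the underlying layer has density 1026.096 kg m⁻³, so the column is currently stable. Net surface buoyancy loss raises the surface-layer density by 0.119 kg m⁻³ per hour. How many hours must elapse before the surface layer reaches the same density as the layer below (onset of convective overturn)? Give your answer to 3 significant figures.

7.83 hours

Density deficit of the surface layer: 1026.096 − 1025.164 = 0.932 kg m⁻³.
Required change = 0.932 / 0.119 = 7.83 hours.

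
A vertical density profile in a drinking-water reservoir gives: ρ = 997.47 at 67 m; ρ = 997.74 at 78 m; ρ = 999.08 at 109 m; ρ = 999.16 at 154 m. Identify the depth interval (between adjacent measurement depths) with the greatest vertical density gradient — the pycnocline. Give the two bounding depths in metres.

Compute the density gradient over each adjacent pair:
  67–78 m: Δρ/Δz = 0.27/11 = 0.025 kg m⁻⁴
  78–109 m: Δρ/Δz = 1.34/31 = 0.043 kg m⁻⁴
  109–154 m: Δρ/Δz = 0.08/45 = 1.8 × 10⁻³ kg m⁻⁴
The largest gradient is in the 78–109 m interval — the pycnocline.

78–109 m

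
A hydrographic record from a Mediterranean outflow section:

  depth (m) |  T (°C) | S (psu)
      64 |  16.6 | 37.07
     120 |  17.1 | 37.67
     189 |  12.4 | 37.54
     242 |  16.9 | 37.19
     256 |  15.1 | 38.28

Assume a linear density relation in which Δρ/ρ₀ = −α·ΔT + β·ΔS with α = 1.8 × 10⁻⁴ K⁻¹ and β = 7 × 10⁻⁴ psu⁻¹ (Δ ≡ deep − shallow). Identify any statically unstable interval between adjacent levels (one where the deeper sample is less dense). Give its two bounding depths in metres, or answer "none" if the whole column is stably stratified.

189–242 m

Evaluate Δρ/ρ₀ = −αΔT + βΔS across each adjacent pair:
  64–120 m: −αΔT+βΔS = −(1.8 × 10⁻⁴)(+0.5)+(7 × 10⁻⁴)(+0.60) = 3.3 × 10⁻⁴ → stable
  120–189 m: −αΔT+βΔS = −(1.8 × 10⁻⁴)(-4.7)+(7 × 10⁻⁴)(-0.13) = 7.6 × 10⁻⁴ → stable
  189–242 m: −αΔT+βΔS = −(1.8 × 10⁻⁴)(+4.5)+(7 × 10⁻⁴)(-0.35) = -1.1 × 10⁻³ → UNSTABLE
  242–256 m: −αΔT+βΔS = −(1.8 × 10⁻⁴)(-1.8)+(7 × 10⁻⁴)(+1.09) = 1.1 × 10⁻³ → stable
The 189–242 m interval has Δρ < 0: lighter water underlies denser water.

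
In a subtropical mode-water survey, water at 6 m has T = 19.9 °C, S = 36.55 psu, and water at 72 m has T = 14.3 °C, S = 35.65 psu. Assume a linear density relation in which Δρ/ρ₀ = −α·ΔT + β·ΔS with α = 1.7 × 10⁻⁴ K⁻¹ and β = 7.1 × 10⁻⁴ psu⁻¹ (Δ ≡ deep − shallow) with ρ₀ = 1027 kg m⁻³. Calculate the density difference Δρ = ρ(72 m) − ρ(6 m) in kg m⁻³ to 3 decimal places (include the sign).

+0.321 kg m⁻³

ΔT = -5.6 K, ΔS = -0.90 psu (deep − shallow).
Δρ/ρ₀ = −(1.7 × 10⁻⁴)(-5.6) + (7.1 × 10⁻⁴)(-0.90) = 3.13 × 10⁻⁴.
Δρ = 1027 × (3.13 × 10⁻⁴) = +0.321 kg m⁻³.
Positive Δρ: denser below, stable.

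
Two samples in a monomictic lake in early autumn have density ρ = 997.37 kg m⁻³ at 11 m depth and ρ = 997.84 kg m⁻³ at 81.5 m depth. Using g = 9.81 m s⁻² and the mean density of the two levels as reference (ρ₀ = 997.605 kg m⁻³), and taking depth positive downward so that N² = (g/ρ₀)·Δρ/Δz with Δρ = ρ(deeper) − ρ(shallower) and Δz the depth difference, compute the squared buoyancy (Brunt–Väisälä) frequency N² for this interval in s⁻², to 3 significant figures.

6.56 × 10⁻⁵ s⁻²

Δρ = 997.84 − 997.37 = 0.47 kg m⁻³ over Δz = 81.5 − 11 = 70.5 m.
N² = (9.81/997.605) × (0.47/70.5) = 6.5557 × 10⁻⁵ s⁻² ≈ 6.56 × 10⁻⁵ s⁻².
Since Δρ > 0 the layer is stably stratified.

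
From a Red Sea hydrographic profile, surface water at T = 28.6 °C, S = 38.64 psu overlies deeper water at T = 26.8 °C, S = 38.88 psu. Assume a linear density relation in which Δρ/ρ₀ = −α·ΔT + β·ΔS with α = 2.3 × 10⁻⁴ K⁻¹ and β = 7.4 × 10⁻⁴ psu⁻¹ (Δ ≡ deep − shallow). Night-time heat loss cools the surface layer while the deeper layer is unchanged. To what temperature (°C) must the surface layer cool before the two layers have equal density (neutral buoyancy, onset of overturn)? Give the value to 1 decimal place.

Neutral buoyancy requires Δρ = 0, i.e. −α(T_deep − T_surf′) + β(S_deep − S_surf) = 0.
T_surf′ = T_deep − (β/α)·ΔS = 26.8 − (7.4 × 10⁻⁴/2.3 × 10⁻⁴)·(+0.24) = 26.028 °C.
Cooling required: 28.6 − (26.028) = 2.572 °C.

26.0 °C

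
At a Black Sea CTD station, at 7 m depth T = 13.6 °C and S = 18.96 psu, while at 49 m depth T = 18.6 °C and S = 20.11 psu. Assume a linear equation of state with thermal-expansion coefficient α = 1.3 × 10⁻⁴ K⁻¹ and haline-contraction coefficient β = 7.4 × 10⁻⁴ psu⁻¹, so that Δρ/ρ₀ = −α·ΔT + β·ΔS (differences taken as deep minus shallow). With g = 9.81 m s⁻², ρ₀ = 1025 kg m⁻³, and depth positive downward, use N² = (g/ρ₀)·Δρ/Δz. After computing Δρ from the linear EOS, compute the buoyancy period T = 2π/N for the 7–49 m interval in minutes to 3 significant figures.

15.3 min

ΔT = +5.0 K, ΔS = +1.15 psu (deep − shallow).
Δρ/ρ₀ = −αΔT + βΔS = -6.50 × 10⁻⁴ + 8.51 × 10⁻⁴ = 2.01 × 10⁻⁴, so Δρ ≈ 0.2060 kg m⁻³.
N² = (g/ρ₀)·Δρ/Δz = g·(Δρ/ρ₀)/Δz = 9.81 × 2.01 × 10⁻⁴ / 42 = 4.6948 × 10⁻⁵ s⁻².
N = √(4.6948 × 10⁻⁵) = 6.8519 × 10⁻³ rad s⁻¹ → T = 2π/N = 917.00 s = 15.283 min ≈ 15.3 min.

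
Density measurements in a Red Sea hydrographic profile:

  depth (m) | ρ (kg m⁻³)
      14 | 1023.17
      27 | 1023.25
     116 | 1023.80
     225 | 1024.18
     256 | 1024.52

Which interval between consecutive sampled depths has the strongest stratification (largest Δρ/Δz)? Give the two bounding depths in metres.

225–256 m

Compute the density gradient over each adjacent pair:
  14–27 m: Δρ/Δz = 0.08/13 = 6.2 × 10⁻³ kg m⁻⁴
  27–116 m: Δρ/Δz = 0.55/89 = 6.2 × 10⁻³ kg m⁻⁴
  116–225 m: Δρ/Δz = 0.38/109 = 3.5 × 10⁻³ kg m⁻⁴
  225–256 m: Δρ/Δz = 0.34/31 = 0.011 kg m⁻⁴
The largest gradient is in the 225–256 m interval — the pycnocline.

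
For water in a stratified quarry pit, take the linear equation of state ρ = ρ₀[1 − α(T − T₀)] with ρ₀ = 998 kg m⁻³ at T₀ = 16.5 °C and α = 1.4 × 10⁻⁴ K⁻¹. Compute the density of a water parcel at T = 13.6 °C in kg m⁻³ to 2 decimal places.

T − T₀ = -2.9 K.
Bracket = 1 − α·(-2.9) = 1 + (4.06 × 10⁻⁴) = 1.0004060.
ρ = 998 × 1.0004060 = 998.41 kg m⁻³.

998.41 kg m⁻³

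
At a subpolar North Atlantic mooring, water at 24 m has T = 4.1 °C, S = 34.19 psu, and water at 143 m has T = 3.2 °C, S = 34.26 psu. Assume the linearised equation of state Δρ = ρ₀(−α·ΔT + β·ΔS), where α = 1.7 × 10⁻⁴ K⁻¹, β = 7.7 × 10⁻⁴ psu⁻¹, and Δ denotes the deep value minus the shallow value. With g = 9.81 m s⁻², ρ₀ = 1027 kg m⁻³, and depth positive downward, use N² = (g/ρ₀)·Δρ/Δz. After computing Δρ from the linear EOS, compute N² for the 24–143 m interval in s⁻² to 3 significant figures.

1.71 × 10⁻⁵ s⁻²

ΔT = -0.9 K, ΔS = +0.07 psu (deep − shallow).
Δρ/ρ₀ = −αΔT + βΔS = 1.53 × 10⁻⁴ + 5.39 × 10⁻⁵ = 2.069 × 10⁻⁴, so Δρ ≈ 0.2125 kg m⁻³.
N² = (g/ρ₀)·Δρ/Δz = g·(Δρ/ρ₀)/Δz = 9.81 × 2.069 × 10⁻⁴ / 119 = 1.7056 × 10⁻⁵ s⁻² ≈ 1.71 × 10⁻⁵ s⁻².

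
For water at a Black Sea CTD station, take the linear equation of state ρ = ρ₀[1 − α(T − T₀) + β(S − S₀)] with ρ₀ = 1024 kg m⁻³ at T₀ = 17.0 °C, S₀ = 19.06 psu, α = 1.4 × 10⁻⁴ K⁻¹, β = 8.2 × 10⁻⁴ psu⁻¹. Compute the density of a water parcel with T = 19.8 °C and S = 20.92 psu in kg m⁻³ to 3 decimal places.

1025.160 kg m⁻³

T − T₀ = +2.8 K, S − S₀ = +1.86 psu.
Bracket = 1 − α·(+2.8) + β·(+1.86) = 1 + (1.1332 × 10⁻³) = 1.0011332.
ρ = 1024 × 1.0011332 = 1025.160 kg m⁻³.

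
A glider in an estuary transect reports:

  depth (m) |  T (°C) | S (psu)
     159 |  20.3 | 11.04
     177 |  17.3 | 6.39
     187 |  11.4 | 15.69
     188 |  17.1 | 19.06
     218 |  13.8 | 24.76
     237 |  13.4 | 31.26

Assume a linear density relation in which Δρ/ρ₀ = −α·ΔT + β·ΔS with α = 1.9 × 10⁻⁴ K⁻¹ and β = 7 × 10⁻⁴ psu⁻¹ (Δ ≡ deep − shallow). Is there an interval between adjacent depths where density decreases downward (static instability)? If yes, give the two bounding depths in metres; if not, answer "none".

159–177 m

Evaluate Δρ/ρ₀ = −αΔT + βΔS across each adjacent pair:
  159–177 m: −αΔT+βΔS = −(1.9 × 10⁻⁴)(-3.0)+(7 × 10⁻⁴)(-4.65) = -2.7 × 10⁻³ → UNSTABLE
  177–187 m: −αΔT+βΔS = −(1.9 × 10⁻⁴)(-5.9)+(7 × 10⁻⁴)(+9.30) = 7.6 × 10⁻³ → stable
  187–188 m: −αΔT+βΔS = −(1.9 × 10⁻⁴)(+5.7)+(7 × 10⁻⁴)(+3.37) = 1.3 × 10⁻³ → stable
  188–218 m: −αΔT+βΔS = −(1.9 × 10⁻⁴)(-3.3)+(7 × 10⁻⁴)(+5.70) = 4.6 × 10⁻³ → stable
  218–237 m: −αΔT+βΔS = −(1.9 × 10⁻⁴)(-0.4)+(7 × 10⁻⁴)(+6.50) = 4.6 × 10⁻³ → stable
The 159–177 m interval has Δρ < 0: lighter water underlies denser water.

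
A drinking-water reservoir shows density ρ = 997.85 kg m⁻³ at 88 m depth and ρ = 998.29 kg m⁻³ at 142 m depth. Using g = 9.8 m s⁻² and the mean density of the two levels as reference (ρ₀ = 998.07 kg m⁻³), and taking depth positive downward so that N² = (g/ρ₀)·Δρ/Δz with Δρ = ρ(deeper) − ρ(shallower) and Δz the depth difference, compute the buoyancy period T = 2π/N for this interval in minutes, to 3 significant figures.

Δρ = 998.29 − 997.85 = 0.44 kg m⁻³ over Δz = 142 − 88 = 54 m.
N² = (9.8/998.07) × (0.44/54) = 8.0006 × 10⁻⁵ s⁻².
N = √(8.0006 × 10⁻⁵) = 8.9446 × 10⁻³ rad s⁻¹, so T = 2π/N = 702.46 s = 11.708 min ≈ 11.7 min.

11.7 min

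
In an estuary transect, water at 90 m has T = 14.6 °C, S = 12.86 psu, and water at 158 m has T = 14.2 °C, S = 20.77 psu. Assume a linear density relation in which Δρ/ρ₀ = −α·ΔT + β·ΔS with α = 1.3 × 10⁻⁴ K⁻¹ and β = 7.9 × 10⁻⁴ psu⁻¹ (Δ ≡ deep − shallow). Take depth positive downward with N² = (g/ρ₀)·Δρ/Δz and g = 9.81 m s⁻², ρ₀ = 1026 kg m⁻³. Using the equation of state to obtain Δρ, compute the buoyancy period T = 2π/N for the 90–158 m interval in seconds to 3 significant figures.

ΔT = -0.4 K, ΔS = +7.91 psu (deep − shallow).
Δρ/ρ₀ = −αΔT + βΔS = 5.20 × 10⁻⁵ + 6.2489 × 10⁻³ = 6.3009 × 10⁻³, so Δρ ≈ 6.465 kg m⁻³.
N² = (g/ρ₀)·Δρ/Δz = g·(Δρ/ρ₀)/Δz = 9.81 × 6.3009 × 10⁻³ / 68 = 9.0900 × 10⁻⁴ s⁻².
N = √(9.0900 × 10⁻⁴) = 0.030150 rad s⁻¹ → T = 2π/N = 208.40 s ≈ 208 s.

208 s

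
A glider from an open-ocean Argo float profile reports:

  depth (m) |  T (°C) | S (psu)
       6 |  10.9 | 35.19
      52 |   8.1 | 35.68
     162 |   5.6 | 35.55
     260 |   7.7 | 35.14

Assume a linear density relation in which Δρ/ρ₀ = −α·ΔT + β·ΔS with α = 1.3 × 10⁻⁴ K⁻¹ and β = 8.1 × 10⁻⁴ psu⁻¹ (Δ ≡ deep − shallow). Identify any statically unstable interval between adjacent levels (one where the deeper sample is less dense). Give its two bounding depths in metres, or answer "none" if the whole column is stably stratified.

162–260 m

Evaluate Δρ/ρ₀ = −αΔT + βΔS across each adjacent pair:
  6–52 m: −αΔT+βΔS = −(1.3 × 10⁻⁴)(-2.8)+(8.1 × 10⁻⁴)(+0.49) = 7.6 × 10⁻⁴ → stable
  52–162 m: −αΔT+βΔS = −(1.3 × 10⁻⁴)(-2.5)+(8.1 × 10⁻⁴)(-0.13) = 2.2 × 10⁻⁴ → stable
  162–260 m: −αΔT+βΔS = −(1.3 × 10⁻⁴)(+2.1)+(8.1 × 10⁻⁴)(-0.41) = -6.1 × 10⁻⁴ → UNSTABLE
The 162–260 m interval has Δρ < 0: lighter water underlies denser water.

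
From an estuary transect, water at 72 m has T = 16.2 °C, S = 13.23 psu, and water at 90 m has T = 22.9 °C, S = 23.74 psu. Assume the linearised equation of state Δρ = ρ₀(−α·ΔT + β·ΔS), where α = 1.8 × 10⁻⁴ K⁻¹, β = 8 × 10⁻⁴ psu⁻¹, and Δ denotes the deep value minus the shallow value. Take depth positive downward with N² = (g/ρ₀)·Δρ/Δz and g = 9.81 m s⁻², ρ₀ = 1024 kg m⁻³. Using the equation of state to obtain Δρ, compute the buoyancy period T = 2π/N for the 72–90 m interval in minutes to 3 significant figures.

ΔT = +6.7 K, ΔS = +10.51 psu (deep − shallow).
Δρ/ρ₀ = −αΔT + βΔS = -1.206 × 10⁻³ + 8.408 × 10⁻³ = 7.202 × 10⁻³, so Δρ ≈ 7.375 kg m⁻³.
N² = (g/ρ₀)·Δρ/Δz = g·(Δρ/ρ₀)/Δz = 9.81 × 7.202 × 10⁻³ / 18 = 3.9251 × 10⁻³ s⁻².
N = √(3.9251 × 10⁻³) = 0.062651 rad s⁻¹ → T = 2π/N = 100.29 s = 1.6715 min ≈ 1.67 min.

1.67 min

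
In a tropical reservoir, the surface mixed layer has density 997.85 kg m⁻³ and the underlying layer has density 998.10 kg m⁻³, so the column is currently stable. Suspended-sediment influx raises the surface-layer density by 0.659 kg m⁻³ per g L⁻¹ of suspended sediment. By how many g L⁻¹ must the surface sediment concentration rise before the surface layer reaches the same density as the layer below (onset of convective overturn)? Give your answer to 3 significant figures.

0.379 g L⁻¹

Density deficit of the surface layer: 998.10 − 997.85 = 0.25 kg m⁻³.
Required change = 0.25 / 0.659 = 0.379 g L⁻¹.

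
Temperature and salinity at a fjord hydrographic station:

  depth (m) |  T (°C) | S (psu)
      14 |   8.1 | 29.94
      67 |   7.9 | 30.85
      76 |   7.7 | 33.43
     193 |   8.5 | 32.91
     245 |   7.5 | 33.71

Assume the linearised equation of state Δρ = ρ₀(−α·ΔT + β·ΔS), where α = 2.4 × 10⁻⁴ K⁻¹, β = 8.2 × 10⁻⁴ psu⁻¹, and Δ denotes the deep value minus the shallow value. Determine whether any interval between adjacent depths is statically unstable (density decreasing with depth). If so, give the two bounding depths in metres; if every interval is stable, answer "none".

Evaluate Δρ/ρ₀ = −αΔT + βΔS across each adjacent pair:
  14–67 m: −αΔT+βΔS = −(2.4 × 10⁻⁴)(-0.2)+(8.2 × 10⁻⁴)(+0.91) = 7.9 × 10⁻⁴ → stable
  67–76 m: −αΔT+βΔS = −(2.4 × 10⁻⁴)(-0.2)+(8.2 × 10⁻⁴)(+2.58) = 2.2 × 10⁻³ → stable
  76–193 m: −αΔT+βΔS = −(2.4 × 10⁻⁴)(+0.8)+(8.2 × 10⁻⁴)(-0.52) = -6.2 × 10⁻⁴ → UNSTABLE
  193–245 m: −αΔT+βΔS = −(2.4 × 10⁻⁴)(-1.0)+(8.2 × 10⁻⁴)(+0.80) = 9.0 × 10⁻⁴ → stable
The 76–193 m interval has Δρ < 0: lighter water underlies denser water.

76–193 m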